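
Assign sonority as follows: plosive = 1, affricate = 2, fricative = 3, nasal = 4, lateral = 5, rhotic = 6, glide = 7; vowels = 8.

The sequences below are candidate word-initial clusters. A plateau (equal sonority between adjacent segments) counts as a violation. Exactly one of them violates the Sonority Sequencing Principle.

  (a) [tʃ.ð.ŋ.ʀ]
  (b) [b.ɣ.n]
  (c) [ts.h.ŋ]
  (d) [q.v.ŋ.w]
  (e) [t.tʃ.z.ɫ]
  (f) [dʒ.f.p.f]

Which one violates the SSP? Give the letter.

(a) 2-3-4-6 → obeys
(b) 1-3-4 → obeys
(c) 2-3-4 → obeys
(d) 1-3-4-7 → obeys
(e) 1-2-3-5 → obeys
(f) 2-3-1-3 → violates

f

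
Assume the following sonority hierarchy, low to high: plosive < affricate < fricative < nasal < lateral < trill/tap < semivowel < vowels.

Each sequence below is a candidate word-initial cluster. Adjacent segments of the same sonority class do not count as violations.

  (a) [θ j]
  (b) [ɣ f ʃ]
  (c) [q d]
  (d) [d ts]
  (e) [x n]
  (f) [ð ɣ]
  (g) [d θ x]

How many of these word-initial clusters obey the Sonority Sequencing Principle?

(a) sonority 3-7: well-formed.
(b) sonority 3-3-3: well-formed.
(c) sonority 1-1: well-formed.
(d) sonority 1-2: well-formed.
(e) sonority 3-4: well-formed.
(f) sonority 3-3: well-formed.
(g) sonority 1-3-3: well-formed.

7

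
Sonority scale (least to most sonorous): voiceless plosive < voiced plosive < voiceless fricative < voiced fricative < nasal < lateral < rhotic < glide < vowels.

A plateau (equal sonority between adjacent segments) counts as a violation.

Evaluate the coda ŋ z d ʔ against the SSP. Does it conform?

/ŋ/ is a nasal (sonority 5).
/z/ is a voiced fricative (sonority 4).
/d/ is a voiced plosive (sonority 2).
/ʔ/ is a voiceless plosive (sonority 1).
The profile 5-4-2-1 strictly falls, so the coda satisfies the SSP.

yes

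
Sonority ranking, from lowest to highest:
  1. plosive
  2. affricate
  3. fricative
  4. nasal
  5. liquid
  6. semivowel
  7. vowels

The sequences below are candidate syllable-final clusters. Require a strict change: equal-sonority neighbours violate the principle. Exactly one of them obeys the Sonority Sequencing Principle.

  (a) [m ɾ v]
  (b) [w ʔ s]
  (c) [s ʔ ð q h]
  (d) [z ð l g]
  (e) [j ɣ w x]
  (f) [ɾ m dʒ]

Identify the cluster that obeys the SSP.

f

(a) [m ɾ v]: profile 4-5-3 — violates.
(b) [w ʔ s]: profile 6-1-3 — violates.
(c) [s ʔ ð q h]: profile 3-1-3-1-3 — violates.
(d) [z ð l g]: profile 3-3-5-1 — violates.
(e) [j ɣ w x]: profile 6-3-6-3 — violates.
(f) [ɾ m dʒ]: profile 5-4-2 — obeys.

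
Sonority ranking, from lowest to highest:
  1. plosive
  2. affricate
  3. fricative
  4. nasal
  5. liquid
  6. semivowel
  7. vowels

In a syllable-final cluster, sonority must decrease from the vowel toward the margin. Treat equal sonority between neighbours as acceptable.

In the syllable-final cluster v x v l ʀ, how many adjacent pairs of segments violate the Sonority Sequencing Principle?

1

/v/ is a fricative (sonority 3).
/x/ is a fricative (sonority 3).
/v/ is a fricative (sonority 3).
/l/ is a liquid (sonority 5).
/ʀ/ is a liquid (sonority 5).
/v/→/x/: 3→3 (plateau, allowed) — ok.
/x/→/v/: 3→3 (plateau, allowed) — ok.
/v/→/l/: 3→5 (does not fall) — violation.
/l/→/ʀ/: 5→5 (plateau, allowed) — ok.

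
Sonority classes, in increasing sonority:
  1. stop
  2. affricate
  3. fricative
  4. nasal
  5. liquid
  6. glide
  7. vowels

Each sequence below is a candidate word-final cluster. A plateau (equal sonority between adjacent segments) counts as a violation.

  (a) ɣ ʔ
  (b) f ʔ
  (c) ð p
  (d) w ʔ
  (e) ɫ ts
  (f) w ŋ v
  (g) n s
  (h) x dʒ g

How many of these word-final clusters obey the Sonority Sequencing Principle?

(a) sonority 3-1: well-formed.
(b) sonority 3-1: well-formed.
(c) sonority 3-1: well-formed.
(d) sonority 6-1: well-formed.
(e) sonority 5-2: well-formed.
(f) sonority 6-4-3: well-formed.
(g) sonority 4-3: well-formed.
(h) sonority 3-2-1: well-formed.

8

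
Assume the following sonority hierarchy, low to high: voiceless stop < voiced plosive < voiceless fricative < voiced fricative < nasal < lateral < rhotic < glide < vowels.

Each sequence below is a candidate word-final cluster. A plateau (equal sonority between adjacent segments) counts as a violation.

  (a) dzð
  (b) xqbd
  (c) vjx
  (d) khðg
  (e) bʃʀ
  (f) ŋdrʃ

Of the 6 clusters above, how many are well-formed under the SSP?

(a) dzð: profile 2-4-4 — violates.
(b) xqbd: profile 3-1-2-2 — violates.
(c) vjx: profile 4-8-3 — violates.
(d) khðg: profile 1-3-4-2 — violates.
(e) bʃʀ: profile 2-3-7 — violates.
(f) ŋdrʃ: profile 5-2-7-3 — violates.

0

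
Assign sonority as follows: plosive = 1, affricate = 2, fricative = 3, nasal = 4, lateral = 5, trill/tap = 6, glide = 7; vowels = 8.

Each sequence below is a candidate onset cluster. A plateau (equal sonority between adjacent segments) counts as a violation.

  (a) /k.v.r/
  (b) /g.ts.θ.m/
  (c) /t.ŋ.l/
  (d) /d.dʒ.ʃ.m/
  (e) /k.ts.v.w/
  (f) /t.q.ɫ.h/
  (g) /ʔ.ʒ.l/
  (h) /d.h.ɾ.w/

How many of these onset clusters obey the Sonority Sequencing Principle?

7

(a) sonority 1-3-6: well-formed.
(b) sonority 1-2-3-4: well-formed.
(c) sonority 1-4-5: well-formed.
(d) sonority 1-2-3-4: well-formed.
(e) sonority 1-2-3-7: well-formed.
(f) sonority 1-1-5-3: ill-formed.
(g) sonority 1-3-5: well-formed.
(h) sonority 1-3-6-7: well-formed.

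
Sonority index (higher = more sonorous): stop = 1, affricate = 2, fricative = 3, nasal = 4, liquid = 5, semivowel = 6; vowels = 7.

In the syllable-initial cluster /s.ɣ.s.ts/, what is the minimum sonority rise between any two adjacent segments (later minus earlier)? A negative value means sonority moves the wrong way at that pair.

-1

/s/ — fricative, sonority 3.
/ɣ/ — fricative, sonority 3.
/s/ — fricative, sonority 3.
/ts/ — affricate, sonority 2.
/s/→/ɣ/: change +0.
/ɣ/→/s/: change +0.
/s/→/ts/: change -1.
Minimum = -1.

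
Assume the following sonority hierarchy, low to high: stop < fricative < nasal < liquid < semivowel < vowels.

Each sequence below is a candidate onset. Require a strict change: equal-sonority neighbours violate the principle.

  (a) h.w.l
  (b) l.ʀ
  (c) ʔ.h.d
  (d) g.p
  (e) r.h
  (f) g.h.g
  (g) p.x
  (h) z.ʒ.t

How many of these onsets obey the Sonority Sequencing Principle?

(a) h.w.l: profile 2-5-4 — violates.
(b) l.ʀ: profile 4-4 — violates.
(c) ʔ.h.d: profile 1-2-1 — violates.
(d) g.p: profile 1-1 — violates.
(e) r.h: profile 4-2 — violates.
(f) g.h.g: profile 1-2-1 — violates.
(g) p.x: profile 1-2 — obeys.
(h) z.ʒ.t: profile 2-2-1 — violates.

1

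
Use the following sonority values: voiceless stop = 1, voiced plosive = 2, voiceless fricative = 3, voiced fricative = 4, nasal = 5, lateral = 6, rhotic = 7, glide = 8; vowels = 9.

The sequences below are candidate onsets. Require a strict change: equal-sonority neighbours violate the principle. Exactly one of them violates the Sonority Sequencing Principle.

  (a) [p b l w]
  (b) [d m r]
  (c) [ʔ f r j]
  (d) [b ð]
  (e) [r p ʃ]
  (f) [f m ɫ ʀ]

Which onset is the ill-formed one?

e

(a) 1-2-6-8 → obeys
(b) 2-5-7 → obeys
(c) 1-3-7-8 → obeys
(d) 2-4 → obeys
(e) 7-1-3 → violates
(f) 3-5-6-7 → obeys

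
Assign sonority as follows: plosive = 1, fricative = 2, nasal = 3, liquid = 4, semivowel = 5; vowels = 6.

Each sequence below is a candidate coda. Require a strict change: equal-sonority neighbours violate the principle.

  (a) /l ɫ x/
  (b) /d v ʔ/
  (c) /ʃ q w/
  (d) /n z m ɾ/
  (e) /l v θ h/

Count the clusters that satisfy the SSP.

(a) /l ɫ x/: profile 4-4-2 — violates.
(b) /d v ʔ/: profile 1-2-1 — violates.
(c) /ʃ q w/: profile 2-1-5 — violates.
(d) /n z m ɾ/: profile 3-2-3-4 — violates.
(e) /l v θ h/: profile 4-2-2-2 — violates.

0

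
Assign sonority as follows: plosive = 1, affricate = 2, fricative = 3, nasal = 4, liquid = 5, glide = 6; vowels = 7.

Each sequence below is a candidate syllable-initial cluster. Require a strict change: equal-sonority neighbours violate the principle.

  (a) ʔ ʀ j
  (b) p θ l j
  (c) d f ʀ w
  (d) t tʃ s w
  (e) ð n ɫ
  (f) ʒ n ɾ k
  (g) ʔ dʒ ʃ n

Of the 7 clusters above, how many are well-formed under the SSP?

(a) 1-5-6 → obeys
(b) 1-3-5-6 → obeys
(c) 1-3-5-6 → obeys
(d) 1-2-3-6 → obeys
(e) 3-4-5 → obeys
(f) 3-4-5-1 → violates
(g) 1-2-3-4 → obeys

6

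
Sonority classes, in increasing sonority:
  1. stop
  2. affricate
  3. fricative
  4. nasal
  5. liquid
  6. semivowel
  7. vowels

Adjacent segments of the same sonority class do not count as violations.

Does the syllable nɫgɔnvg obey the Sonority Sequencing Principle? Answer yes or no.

no

Onset: /n/ is a nasal (sonority 4), /ɫ/ is a liquid (sonority 5), /g/ is a stop (sonority 1); then the nucleus /ɔ/ (sonority 7).
Onset profile 4-5-1-7 — does not rise throughout.
Coda: /n/ is a nasal (sonority 4), /v/ is a fricative (sonority 3), /g/ is a stop (sonority 1).
Coda profile 7-4-3-1 — falls from the nucleus.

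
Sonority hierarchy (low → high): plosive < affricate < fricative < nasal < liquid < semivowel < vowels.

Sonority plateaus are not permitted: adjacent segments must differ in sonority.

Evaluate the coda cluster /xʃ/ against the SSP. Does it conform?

no

/x/: fricative = 3.
/ʃ/: fricative = 3.
The profile is 3-3. Between /x/ (3) and /ʃ/ (3) sonority does not fall, so the cluster violates the SSP.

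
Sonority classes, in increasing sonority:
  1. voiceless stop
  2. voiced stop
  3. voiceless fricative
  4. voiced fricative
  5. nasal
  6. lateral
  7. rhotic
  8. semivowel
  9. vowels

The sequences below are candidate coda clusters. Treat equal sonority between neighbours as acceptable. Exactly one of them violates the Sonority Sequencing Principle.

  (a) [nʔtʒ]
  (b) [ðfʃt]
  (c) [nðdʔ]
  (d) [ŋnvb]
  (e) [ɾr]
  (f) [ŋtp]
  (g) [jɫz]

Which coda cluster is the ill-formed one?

a

(a) 5-1-1-4 → violates
(b) 4-3-3-1 → obeys
(c) 5-4-2-1 → obeys
(d) 5-5-4-2 → obeys
(e) 7-7 → obeys
(f) 5-1-1 → obeys
(g) 8-6-4 → obeys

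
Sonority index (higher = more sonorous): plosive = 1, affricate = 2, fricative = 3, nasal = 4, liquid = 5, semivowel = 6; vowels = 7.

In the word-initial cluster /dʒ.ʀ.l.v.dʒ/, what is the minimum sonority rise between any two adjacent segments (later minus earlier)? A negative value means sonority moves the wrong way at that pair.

/dʒ/ — affricate, sonority 2.
/ʀ/ — liquid, sonority 5.
/l/ — liquid, sonority 5.
/v/ — fricative, sonority 3.
/dʒ/ — affricate, sonority 2.
/dʒ/→/ʀ/: change +3.
/ʀ/→/l/: change +0.
/l/→/v/: change -2.
/v/→/dʒ/: change -1.
Minimum = -2.

-2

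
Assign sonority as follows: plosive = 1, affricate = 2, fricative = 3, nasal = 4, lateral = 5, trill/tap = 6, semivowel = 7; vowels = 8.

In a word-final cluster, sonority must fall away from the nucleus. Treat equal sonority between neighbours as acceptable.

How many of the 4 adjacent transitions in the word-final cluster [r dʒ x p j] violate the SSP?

/r/ — trill/tap, sonority 6.
/dʒ/ — affricate, sonority 2.
/x/ — fricative, sonority 3.
/p/ — plosive, sonority 1.
/j/ — semivowel, sonority 7.
/r/→/dʒ/: 6→2 (falls) — ok.
/dʒ/→/x/: 2→3 (does not fall) — violation.
/x/→/p/: 3→1 (falls) — ok.
/p/→/j/: 1→7 (does not fall) — violation.

2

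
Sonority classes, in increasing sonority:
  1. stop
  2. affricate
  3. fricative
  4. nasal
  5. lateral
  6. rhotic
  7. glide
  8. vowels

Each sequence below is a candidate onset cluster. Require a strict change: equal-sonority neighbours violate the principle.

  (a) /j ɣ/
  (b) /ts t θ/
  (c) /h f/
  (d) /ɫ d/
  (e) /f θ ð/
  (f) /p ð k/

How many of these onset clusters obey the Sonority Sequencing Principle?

(a) 7-3 → violates
(b) 2-1-3 → violates
(c) 3-3 → violates
(d) 5-1 → violates
(e) 3-3-3 → violates
(f) 1-3-1 → violates

0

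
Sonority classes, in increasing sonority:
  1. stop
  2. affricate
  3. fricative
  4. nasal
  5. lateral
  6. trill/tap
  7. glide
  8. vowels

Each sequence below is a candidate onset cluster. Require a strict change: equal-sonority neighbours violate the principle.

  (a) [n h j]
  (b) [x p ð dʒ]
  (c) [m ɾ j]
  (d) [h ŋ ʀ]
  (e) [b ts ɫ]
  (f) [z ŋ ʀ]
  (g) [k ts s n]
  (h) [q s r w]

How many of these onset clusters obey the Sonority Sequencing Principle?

6

(a) sonority 4-3-7: ill-formed.
(b) sonority 3-1-3-2: ill-formed.
(c) sonority 4-6-7: well-formed.
(d) sonority 3-4-6: well-formed.
(e) sonority 1-2-5: well-formed.
(f) sonority 3-4-6: well-formed.
(g) sonority 1-2-3-4: well-formed.
(h) sonority 1-3-6-7: well-formed.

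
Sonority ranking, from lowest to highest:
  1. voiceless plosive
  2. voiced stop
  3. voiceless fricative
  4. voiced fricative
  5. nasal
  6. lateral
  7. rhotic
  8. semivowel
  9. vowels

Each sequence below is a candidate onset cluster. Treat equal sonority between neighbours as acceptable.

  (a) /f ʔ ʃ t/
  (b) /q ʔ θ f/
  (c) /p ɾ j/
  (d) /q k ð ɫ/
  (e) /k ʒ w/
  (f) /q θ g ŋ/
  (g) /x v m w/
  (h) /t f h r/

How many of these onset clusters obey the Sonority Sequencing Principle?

6

(a) /f ʔ ʃ t/: profile 3-1-3-1 — violates.
(b) /q ʔ θ f/: profile 1-1-3-3 — obeys.
(c) /p ɾ j/: profile 1-7-8 — obeys.
(d) /q k ð ɫ/: profile 1-1-4-6 — obeys.
(e) /k ʒ w/: profile 1-4-8 — obeys.
(f) /q θ g ŋ/: profile 1-3-2-5 — violates.
(g) /x v m w/: profile 3-4-5-8 — obeys.
(h) /t f h r/: profile 1-3-3-7 — obeys.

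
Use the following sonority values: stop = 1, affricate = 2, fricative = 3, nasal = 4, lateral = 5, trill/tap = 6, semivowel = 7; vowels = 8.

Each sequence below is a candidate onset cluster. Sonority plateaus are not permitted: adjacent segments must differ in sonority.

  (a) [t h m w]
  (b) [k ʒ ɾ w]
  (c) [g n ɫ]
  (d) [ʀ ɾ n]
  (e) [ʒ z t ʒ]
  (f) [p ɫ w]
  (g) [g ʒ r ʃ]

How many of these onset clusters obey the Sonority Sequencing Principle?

4

(a) [t h m w]: profile 1-3-4-7 — obeys.
(b) [k ʒ ɾ w]: profile 1-3-6-7 — obeys.
(c) [g n ɫ]: profile 1-4-5 — obeys.
(d) [ʀ ɾ n]: profile 6-6-4 — violates.
(e) [ʒ z t ʒ]: profile 3-3-1-3 — violates.
(f) [p ɫ w]: profile 1-5-7 — obeys.
(g) [g ʒ r ʃ]: profile 1-3-6-3 — violates.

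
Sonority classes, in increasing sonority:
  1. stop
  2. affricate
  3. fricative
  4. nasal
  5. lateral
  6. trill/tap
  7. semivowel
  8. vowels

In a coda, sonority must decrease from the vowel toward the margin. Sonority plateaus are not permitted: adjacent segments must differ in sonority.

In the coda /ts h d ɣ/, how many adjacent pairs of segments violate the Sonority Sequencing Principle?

/ts/ — affricate, sonority 2.
/h/ — fricative, sonority 3.
/d/ — stop, sonority 1.
/ɣ/ — fricative, sonority 3.
/ts/→/h/: 2→3 (does not fall) — violation.
/h/→/d/: 3→1 (falls) — ok.
/d/→/ɣ/: 1→3 (does not fall) — violation.

2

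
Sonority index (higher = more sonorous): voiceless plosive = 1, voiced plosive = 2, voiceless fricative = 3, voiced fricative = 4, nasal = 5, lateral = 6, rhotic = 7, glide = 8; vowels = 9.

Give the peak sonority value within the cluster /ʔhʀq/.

/ʔ/ is a voiceless plosive (sonority 1).
/h/ is a voiceless fricative (sonority 3).
/ʀ/ is a rhotic (sonority 7).
/q/ is a voiceless plosive (sonority 1).
The maximum is 7.

7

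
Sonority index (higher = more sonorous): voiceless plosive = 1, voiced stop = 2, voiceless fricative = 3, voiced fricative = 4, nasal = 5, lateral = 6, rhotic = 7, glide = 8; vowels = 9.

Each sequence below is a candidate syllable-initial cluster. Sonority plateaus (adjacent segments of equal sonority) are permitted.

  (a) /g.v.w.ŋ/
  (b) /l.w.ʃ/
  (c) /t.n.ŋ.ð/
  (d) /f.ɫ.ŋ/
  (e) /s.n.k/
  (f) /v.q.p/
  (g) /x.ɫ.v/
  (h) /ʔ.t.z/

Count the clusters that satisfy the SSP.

1

(a) /g.v.w.ŋ/: profile 2-4-8-5 — violates.
(b) /l.w.ʃ/: profile 6-8-3 — violates.
(c) /t.n.ŋ.ð/: profile 1-5-5-4 — violates.
(d) /f.ɫ.ŋ/: profile 3-6-5 — violates.
(e) /s.n.k/: profile 3-5-1 — violates.
(f) /v.q.p/: profile 4-1-1 — violates.
(g) /x.ɫ.v/: profile 3-6-4 — violates.
(h) /ʔ.t.z/: profile 1-1-4 — obeys.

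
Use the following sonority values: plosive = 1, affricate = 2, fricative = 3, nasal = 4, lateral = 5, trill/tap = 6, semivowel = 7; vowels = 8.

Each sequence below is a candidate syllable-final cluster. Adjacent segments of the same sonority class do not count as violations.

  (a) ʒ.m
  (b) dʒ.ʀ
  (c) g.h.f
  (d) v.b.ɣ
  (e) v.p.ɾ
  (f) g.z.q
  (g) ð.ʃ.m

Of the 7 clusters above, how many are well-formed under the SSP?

(a) sonority 3-4: ill-formed.
(b) sonority 2-6: ill-formed.
(c) sonority 1-3-3: ill-formed.
(d) sonority 3-1-3: ill-formed.
(e) sonority 3-1-6: ill-formed.
(f) sonority 1-3-1: ill-formed.
(g) sonority 3-3-4: ill-formed.

0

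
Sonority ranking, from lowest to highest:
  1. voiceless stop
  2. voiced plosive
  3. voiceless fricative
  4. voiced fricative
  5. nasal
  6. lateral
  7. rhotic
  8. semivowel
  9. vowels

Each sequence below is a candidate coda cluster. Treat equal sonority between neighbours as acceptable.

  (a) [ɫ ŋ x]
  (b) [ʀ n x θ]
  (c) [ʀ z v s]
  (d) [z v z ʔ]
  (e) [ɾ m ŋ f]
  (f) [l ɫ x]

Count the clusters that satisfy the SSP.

6

(a) sonority 6-5-3: well-formed.
(b) sonority 7-5-3-3: well-formed.
(c) sonority 7-4-4-3: well-formed.
(d) sonority 4-4-4-1: well-formed.
(e) sonority 7-5-5-3: well-formed.
(f) sonority 6-6-3: well-formed.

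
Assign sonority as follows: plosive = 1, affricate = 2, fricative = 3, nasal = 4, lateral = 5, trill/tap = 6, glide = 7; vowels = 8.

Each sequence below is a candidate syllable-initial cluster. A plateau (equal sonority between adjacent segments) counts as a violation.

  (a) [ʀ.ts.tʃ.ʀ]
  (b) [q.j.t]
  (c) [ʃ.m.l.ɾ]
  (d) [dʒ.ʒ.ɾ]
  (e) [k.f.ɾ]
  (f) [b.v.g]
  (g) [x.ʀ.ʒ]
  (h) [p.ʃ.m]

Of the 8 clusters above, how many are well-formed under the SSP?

(a) [ʀ.ts.tʃ.ʀ]: profile 6-2-2-6 — violates.
(b) [q.j.t]: profile 1-7-1 — violates.
(c) [ʃ.m.l.ɾ]: profile 3-4-5-6 — obeys.
(d) [dʒ.ʒ.ɾ]: profile 2-3-6 — obeys.
(e) [k.f.ɾ]: profile 1-3-6 — obeys.
(f) [b.v.g]: profile 1-3-1 — violates.
(g) [x.ʀ.ʒ]: profile 3-6-3 — violates.
(h) [p.ʃ.m]: profile 1-3-4 — obeys.

4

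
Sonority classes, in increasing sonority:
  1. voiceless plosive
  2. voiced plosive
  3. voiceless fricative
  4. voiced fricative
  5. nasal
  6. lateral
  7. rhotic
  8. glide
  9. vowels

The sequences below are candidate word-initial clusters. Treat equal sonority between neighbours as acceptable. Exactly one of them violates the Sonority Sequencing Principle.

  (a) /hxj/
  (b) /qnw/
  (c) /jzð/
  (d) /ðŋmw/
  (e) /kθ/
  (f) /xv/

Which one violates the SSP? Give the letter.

(a) sonority 3-3-8: well-formed.
(b) sonority 1-5-8: well-formed.
(c) sonority 8-4-4: ill-formed.
(d) sonority 4-5-5-8: well-formed.
(e) sonority 1-3: well-formed.
(f) sonority 3-4: well-formed.

c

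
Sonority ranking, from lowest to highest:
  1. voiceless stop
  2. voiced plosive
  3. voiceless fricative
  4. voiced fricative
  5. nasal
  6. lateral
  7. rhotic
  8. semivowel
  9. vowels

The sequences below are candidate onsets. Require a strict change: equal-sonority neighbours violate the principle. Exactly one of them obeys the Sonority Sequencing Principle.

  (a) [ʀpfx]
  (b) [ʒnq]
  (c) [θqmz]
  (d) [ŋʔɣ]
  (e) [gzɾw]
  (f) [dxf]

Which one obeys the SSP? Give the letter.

(a) sonority 7-1-3-3: ill-formed.
(b) sonority 4-5-1: ill-formed.
(c) sonority 3-1-5-4: ill-formed.
(d) sonority 5-1-4: ill-formed.
(e) sonority 2-4-7-8: well-formed.
(f) sonority 2-3-3: ill-formed.

e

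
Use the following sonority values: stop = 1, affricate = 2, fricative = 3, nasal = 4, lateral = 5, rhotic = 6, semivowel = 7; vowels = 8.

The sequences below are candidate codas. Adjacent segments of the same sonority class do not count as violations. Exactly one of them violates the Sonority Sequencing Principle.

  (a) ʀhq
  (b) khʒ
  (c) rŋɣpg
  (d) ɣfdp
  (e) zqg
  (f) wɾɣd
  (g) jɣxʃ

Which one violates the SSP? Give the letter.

b

(a) ʀhq: profile 6-3-1 — obeys.
(b) khʒ: profile 1-3-3 — violates.
(c) rŋɣpg: profile 6-4-3-1-1 — obeys.
(d) ɣfdp: profile 3-3-1-1 — obeys.
(e) zqg: profile 3-1-1 — obeys.
(f) wɾɣd: profile 7-6-3-1 — obeys.
(g) jɣxʃ: profile 7-3-3-3 — obeys.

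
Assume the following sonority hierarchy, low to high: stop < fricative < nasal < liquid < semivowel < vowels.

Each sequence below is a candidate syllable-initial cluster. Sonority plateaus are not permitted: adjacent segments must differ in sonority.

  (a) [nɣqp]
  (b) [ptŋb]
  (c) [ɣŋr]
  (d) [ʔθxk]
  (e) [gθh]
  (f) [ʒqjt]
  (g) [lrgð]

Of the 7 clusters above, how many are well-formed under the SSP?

(a) [nɣqp]: profile 3-2-1-1 — violates.
(b) [ptŋb]: profile 1-1-3-1 — violates.
(c) [ɣŋr]: profile 2-3-4 — obeys.
(d) [ʔθxk]: profile 1-2-2-1 — violates.
(e) [gθh]: profile 1-2-2 — violates.
(f) [ʒqjt]: profile 2-1-5-1 — violates.
(g) [lrgð]: profile 4-4-1-2 — violates.

1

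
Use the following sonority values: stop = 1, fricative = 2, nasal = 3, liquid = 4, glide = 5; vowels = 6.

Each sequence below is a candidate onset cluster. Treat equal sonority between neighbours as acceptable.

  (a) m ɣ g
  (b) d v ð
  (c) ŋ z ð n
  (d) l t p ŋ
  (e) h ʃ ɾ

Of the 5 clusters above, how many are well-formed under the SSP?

(a) m ɣ g: profile 3-2-1 — violates.
(b) d v ð: profile 1-2-2 — obeys.
(c) ŋ z ð n: profile 3-2-2-3 — violates.
(d) l t p ŋ: profile 4-1-1-3 — violates.
(e) h ʃ ɾ: profile 2-2-4 — obeys.

2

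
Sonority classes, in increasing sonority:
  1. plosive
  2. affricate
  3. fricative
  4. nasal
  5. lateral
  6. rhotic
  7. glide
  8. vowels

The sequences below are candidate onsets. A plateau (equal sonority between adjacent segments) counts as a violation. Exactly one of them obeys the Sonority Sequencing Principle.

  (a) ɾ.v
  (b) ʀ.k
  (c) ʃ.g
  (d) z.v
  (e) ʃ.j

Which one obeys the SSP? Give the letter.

(a) 6-3 → violates
(b) 6-1 → violates
(c) 3-1 → violates
(d) 3-3 → violates
(e) 3-7 → obeys

e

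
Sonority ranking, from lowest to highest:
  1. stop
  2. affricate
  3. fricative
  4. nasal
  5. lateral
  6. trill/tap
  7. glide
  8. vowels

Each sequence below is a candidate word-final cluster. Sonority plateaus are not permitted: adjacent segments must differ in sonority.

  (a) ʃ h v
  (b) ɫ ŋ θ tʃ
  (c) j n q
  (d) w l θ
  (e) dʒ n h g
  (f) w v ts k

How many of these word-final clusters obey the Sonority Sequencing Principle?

4

(a) sonority 3-3-3: ill-formed.
(b) sonority 5-4-3-2: well-formed.
(c) sonority 7-4-1: well-formed.
(d) sonority 7-5-3: well-formed.
(e) sonority 2-4-3-1: ill-formed.
(f) sonority 7-3-2-1: well-formed.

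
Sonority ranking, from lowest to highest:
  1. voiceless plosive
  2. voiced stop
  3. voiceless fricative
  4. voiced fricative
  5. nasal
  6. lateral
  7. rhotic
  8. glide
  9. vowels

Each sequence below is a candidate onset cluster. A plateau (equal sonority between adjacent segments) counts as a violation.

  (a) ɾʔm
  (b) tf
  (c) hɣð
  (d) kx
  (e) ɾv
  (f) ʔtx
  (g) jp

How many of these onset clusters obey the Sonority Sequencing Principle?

(a) 7-1-5 → violates
(b) 1-3 → obeys
(c) 3-4-4 → violates
(d) 1-3 → obeys
(e) 7-4 → violates
(f) 1-1-3 → violates
(g) 8-1 → violates

2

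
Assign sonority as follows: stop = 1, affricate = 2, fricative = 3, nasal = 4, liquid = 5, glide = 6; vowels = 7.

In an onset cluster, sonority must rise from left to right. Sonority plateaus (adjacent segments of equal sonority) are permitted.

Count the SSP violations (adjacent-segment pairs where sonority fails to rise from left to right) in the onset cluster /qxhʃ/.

/q/ — stop, sonority 1.
/x/ — fricative, sonority 3.
/h/ — fricative, sonority 3.
/ʃ/ — fricative, sonority 3.
/q/→/x/: 1→3 (rises) — ok.
/x/→/h/: 3→3 (plateau, allowed) — ok.
/h/→/ʃ/: 3→3 (plateau, allowed) — ok.

0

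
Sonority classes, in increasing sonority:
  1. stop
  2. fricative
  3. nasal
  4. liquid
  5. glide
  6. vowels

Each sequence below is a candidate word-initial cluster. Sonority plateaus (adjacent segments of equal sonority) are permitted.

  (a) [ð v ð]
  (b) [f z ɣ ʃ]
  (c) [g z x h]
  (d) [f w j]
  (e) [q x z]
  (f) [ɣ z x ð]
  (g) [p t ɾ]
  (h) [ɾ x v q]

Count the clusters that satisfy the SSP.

(a) 2-2-2 → obeys
(b) 2-2-2-2 → obeys
(c) 1-2-2-2 → obeys
(d) 2-5-5 → obeys
(e) 1-2-2 → obeys
(f) 2-2-2-2 → obeys
(g) 1-1-4 → obeys
(h) 4-2-2-1 → violates

7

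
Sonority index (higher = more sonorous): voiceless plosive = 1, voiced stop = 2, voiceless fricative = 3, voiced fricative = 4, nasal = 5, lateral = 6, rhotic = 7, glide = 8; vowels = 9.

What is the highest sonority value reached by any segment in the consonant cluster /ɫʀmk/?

7

/ɫ/ — lateral, sonority 6.
/ʀ/ — rhotic, sonority 7.
/m/ — nasal, sonority 5.
/k/ — voiceless plosive, sonority 1.
The maximum is 7.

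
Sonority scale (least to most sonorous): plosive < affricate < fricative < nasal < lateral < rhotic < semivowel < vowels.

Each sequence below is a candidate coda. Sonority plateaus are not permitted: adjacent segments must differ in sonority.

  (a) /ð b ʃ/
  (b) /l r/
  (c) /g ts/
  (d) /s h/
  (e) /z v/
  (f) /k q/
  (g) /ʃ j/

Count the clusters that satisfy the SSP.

(a) 3-1-3 → violates
(b) 5-6 → violates
(c) 1-2 → violates
(d) 3-3 → violates
(e) 3-3 → violates
(f) 1-1 → violates
(g) 3-7 → violates

0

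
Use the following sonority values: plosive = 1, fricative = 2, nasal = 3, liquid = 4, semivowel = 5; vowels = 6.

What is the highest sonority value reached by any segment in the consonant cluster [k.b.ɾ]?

/k/ — plosive, sonority 1.
/b/ — plosive, sonority 1.
/ɾ/ — liquid, sonority 4.
The maximum is 4.

4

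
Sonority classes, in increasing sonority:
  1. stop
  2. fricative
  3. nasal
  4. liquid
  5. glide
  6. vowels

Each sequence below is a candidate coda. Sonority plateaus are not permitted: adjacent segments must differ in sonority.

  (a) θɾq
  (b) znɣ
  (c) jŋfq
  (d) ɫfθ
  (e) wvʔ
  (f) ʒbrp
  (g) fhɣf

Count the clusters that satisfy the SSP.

(a) θɾq: profile 2-4-1 — violates.
(b) znɣ: profile 2-3-2 — violates.
(c) jŋfq: profile 5-3-2-1 — obeys.
(d) ɫfθ: profile 4-2-2 — violates.
(e) wvʔ: profile 5-2-1 — obeys.
(f) ʒbrp: profile 2-1-4-1 — violates.
(g) fhɣf: profile 2-2-2-2 — violates.

2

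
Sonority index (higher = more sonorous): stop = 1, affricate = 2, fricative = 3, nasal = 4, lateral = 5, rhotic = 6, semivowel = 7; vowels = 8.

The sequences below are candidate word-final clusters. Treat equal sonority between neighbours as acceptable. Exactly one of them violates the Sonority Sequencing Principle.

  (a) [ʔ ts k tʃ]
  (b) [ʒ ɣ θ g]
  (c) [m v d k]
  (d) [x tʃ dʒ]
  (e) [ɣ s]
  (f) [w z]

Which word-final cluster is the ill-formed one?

(a) [ʔ ts k tʃ]: profile 1-2-1-2 — violates.
(b) [ʒ ɣ θ g]: profile 3-3-3-1 — obeys.
(c) [m v d k]: profile 4-3-1-1 — obeys.
(d) [x tʃ dʒ]: profile 3-2-2 — obeys.
(e) [ɣ s]: profile 3-3 — obeys.
(f) [w z]: profile 7-3 — obeys.

a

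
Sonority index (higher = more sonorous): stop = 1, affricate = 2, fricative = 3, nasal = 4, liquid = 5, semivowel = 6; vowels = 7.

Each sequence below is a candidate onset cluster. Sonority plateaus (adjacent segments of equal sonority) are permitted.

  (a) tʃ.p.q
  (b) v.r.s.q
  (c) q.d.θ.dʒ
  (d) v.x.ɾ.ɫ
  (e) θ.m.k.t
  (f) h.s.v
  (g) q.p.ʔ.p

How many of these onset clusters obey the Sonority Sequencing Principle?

3

(a) 2-1-1 → violates
(b) 3-5-3-1 → violates
(c) 1-1-3-2 → violates
(d) 3-3-5-5 → obeys
(e) 3-4-1-1 → violates
(f) 3-3-3 → obeys
(g) 1-1-1-1 → obeys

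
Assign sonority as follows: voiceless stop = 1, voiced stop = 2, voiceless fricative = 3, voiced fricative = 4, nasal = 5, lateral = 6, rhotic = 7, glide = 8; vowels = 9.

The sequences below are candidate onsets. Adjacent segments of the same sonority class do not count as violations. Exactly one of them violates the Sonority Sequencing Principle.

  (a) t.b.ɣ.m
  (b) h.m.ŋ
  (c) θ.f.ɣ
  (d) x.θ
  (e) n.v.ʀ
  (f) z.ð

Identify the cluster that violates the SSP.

(a) sonority 1-2-4-5: well-formed.
(b) sonority 3-5-5: well-formed.
(c) sonority 3-3-4: well-formed.
(d) sonority 3-3: well-formed.
(e) sonority 5-4-7: ill-formed.
(f) sonority 4-4: well-formed.

e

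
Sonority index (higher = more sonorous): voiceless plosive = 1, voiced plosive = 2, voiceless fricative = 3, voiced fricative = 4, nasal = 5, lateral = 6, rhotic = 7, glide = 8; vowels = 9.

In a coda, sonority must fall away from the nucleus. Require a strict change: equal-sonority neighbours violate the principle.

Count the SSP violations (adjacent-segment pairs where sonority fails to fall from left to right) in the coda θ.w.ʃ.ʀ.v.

2

/θ/: voiceless fricative = 3.
/w/: glide = 8.
/ʃ/: voiceless fricative = 3.
/ʀ/: rhotic = 7.
/v/: voiced fricative = 4.
/θ/→/w/: 3→8 (does not fall) — violation.
/w/→/ʃ/: 8→3 (falls) — ok.
/ʃ/→/ʀ/: 3→7 (does not fall) — violation.
/ʀ/→/v/: 7→4 (falls) — ok.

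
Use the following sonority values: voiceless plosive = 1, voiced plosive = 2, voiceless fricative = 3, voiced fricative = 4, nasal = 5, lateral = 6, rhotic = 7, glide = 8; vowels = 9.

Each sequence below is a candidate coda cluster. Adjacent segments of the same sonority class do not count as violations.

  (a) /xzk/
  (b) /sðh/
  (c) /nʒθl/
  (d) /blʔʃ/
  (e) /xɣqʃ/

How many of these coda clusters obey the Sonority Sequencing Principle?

0

(a) /xzk/: profile 3-4-1 — violates.
(b) /sðh/: profile 3-4-3 — violates.
(c) /nʒθl/: profile 5-4-3-6 — violates.
(d) /blʔʃ/: profile 2-6-1-3 — violates.
(e) /xɣqʃ/: profile 3-4-1-3 — violates.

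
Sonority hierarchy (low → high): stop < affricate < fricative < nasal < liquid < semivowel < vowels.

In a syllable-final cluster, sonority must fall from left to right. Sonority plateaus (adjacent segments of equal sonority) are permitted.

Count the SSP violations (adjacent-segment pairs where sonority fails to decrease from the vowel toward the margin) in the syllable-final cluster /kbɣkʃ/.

2

/k/ is a stop (sonority 1).
/b/ is a stop (sonority 1).
/ɣ/ is a fricative (sonority 3).
/k/ is a stop (sonority 1).
/ʃ/ is a fricative (sonority 3).
/k/→/b/: 1→1 (plateau, allowed) — ok.
/b/→/ɣ/: 1→3 (does not fall) — violation.
/ɣ/→/k/: 3→1 (falls) — ok.
/k/→/ʃ/: 1→3 (does not fall) — violation.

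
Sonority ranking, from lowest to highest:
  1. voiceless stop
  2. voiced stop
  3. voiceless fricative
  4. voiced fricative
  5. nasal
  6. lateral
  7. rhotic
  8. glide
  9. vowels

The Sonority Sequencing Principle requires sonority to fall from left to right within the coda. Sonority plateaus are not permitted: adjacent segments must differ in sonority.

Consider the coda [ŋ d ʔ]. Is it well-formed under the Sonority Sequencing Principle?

yes

/ŋ/: nasal = 5.
/d/: voiced stop = 2.
/ʔ/: voiceless stop = 1.
The profile 5-2-1 strictly falls, so the coda satisfies the SSP.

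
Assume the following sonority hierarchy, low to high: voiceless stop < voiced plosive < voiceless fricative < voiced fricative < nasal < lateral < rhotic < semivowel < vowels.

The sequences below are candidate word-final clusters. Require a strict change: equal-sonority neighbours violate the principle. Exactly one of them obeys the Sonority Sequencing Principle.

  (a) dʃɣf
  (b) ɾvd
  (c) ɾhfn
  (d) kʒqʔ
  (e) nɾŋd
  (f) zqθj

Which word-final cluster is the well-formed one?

b

(a) dʃɣf: profile 2-3-4-3 — violates.
(b) ɾvd: profile 7-4-2 — obeys.
(c) ɾhfn: profile 7-3-3-5 — violates.
(d) kʒqʔ: profile 1-4-1-1 — violates.
(e) nɾŋd: profile 5-7-5-2 — violates.
(f) zqθj: profile 4-1-3-8 — violates.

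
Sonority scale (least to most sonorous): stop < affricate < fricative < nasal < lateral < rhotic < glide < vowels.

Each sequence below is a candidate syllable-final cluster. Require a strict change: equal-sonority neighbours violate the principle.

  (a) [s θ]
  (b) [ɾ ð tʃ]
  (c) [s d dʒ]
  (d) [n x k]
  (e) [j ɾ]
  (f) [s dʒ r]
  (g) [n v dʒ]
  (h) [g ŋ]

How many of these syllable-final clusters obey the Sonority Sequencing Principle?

4

(a) [s θ]: profile 3-3 — violates.
(b) [ɾ ð tʃ]: profile 6-3-2 — obeys.
(c) [s d dʒ]: profile 3-1-2 — violates.
(d) [n x k]: profile 4-3-1 — obeys.
(e) [j ɾ]: profile 7-6 — obeys.
(f) [s dʒ r]: profile 3-2-6 — violates.
(g) [n v dʒ]: profile 4-3-2 — obeys.
(h) [g ŋ]: profile 1-4 — violates.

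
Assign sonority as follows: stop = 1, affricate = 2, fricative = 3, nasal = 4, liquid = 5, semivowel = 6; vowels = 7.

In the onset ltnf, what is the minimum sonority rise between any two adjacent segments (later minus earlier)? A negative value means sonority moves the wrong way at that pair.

/l/ — liquid, sonority 5.
/t/ — stop, sonority 1.
/n/ — nasal, sonority 4.
/f/ — fricative, sonority 3.
/l/→/t/: change -4.
/t/→/n/: change +3.
/n/→/f/: change -1.
Minimum = -4.

-4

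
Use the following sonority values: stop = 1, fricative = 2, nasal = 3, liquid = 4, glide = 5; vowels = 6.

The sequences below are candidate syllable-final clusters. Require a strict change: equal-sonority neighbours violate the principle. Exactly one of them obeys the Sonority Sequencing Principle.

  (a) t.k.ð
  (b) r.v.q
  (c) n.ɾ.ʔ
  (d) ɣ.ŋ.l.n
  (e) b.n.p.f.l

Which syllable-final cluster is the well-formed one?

(a) t.k.ð: profile 1-1-2 — violates.
(b) r.v.q: profile 4-2-1 — obeys.
(c) n.ɾ.ʔ: profile 3-4-1 — violates.
(d) ɣ.ŋ.l.n: profile 2-3-4-3 — violates.
(e) b.n.p.f.l: profile 1-3-1-2-4 — violates.

b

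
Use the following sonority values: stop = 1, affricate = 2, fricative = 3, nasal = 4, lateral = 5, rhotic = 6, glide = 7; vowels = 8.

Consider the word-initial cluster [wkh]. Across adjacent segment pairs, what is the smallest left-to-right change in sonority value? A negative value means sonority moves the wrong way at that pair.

-6

/w/ — glide, sonority 7.
/k/ — stop, sonority 1.
/h/ — fricative, sonority 3.
/w/→/k/: change -6.
/k/→/h/: change +2.
Minimum = -6.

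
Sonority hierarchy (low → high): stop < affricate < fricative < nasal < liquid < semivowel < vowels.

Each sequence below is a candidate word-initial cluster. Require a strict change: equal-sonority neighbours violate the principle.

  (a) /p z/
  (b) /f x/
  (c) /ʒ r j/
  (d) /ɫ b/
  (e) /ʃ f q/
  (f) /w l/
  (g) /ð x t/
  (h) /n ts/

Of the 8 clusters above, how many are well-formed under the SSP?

2

(a) /p z/: profile 1-3 — obeys.
(b) /f x/: profile 3-3 — violates.
(c) /ʒ r j/: profile 3-5-6 — obeys.
(d) /ɫ b/: profile 5-1 — violates.
(e) /ʃ f q/: profile 3-3-1 — violates.
(f) /w l/: profile 6-5 — violates.
(g) /ð x t/: profile 3-3-1 — violates.
(h) /n ts/: profile 4-2 — violates.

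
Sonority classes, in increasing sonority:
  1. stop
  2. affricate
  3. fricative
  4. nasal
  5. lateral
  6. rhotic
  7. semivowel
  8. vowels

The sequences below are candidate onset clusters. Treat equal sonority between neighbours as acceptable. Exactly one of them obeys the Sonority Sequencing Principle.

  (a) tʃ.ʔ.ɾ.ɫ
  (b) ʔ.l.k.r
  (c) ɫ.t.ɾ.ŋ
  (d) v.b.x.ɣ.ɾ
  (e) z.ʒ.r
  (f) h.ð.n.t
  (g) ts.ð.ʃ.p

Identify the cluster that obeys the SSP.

(a) 2-1-6-5 → violates
(b) 1-5-1-6 → violates
(c) 5-1-6-4 → violates
(d) 3-1-3-3-6 → violates
(e) 3-3-6 → obeys
(f) 3-3-4-1 → violates
(g) 2-3-3-1 → violates

e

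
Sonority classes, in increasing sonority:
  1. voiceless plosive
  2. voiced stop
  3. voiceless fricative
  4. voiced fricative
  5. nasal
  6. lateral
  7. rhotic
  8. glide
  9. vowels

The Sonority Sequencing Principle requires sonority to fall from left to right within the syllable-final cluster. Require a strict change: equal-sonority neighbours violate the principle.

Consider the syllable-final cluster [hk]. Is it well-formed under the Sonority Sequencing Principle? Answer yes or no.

yes

/h/: voiceless fricative = 3.
/k/: voiceless plosive = 1.
The profile 3-1 strictly falls, so the syllable-final cluster satisfies the SSP.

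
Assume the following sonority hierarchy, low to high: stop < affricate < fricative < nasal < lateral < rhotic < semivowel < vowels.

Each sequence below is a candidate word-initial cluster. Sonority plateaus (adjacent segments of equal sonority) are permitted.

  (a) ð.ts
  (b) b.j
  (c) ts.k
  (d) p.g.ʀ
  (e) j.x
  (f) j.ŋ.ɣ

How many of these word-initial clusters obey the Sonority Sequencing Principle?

2

(a) 3-2 → violates
(b) 1-7 → obeys
(c) 2-1 → violates
(d) 1-1-6 → obeys
(e) 7-3 → violates
(f) 7-4-3 → violates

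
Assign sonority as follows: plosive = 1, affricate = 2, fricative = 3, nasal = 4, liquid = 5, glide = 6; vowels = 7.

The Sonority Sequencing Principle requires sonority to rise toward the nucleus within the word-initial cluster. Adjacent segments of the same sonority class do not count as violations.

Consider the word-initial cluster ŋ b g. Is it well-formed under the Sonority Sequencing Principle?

no

/ŋ/: nasal = 4.
/b/: plosive = 1.
/g/: plosive = 1.
The profile is 4-1-1. Between /ŋ/ (4) and /b/ (1) sonority does not rise, so the cluster violates the SSP.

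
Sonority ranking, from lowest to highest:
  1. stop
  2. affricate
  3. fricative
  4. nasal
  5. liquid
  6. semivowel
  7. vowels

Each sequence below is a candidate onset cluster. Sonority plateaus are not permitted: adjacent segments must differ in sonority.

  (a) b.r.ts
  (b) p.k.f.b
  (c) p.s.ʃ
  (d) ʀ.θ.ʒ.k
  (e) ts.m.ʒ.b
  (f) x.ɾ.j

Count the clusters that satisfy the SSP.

(a) b.r.ts: profile 1-5-2 — violates.
(b) p.k.f.b: profile 1-1-3-1 — violates.
(c) p.s.ʃ: profile 1-3-3 — violates.
(d) ʀ.θ.ʒ.k: profile 5-3-3-1 — violates.
(e) ts.m.ʒ.b: profile 2-4-3-1 — violates.
(f) x.ɾ.j: profile 3-5-6 — obeys.

1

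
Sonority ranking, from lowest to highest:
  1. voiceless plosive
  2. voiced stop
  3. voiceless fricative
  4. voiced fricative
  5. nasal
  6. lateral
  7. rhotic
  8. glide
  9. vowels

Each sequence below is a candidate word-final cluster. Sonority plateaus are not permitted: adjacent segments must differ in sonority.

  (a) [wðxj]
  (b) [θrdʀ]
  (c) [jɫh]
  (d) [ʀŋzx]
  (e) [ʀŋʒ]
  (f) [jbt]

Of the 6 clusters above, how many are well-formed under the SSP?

4

(a) sonority 8-4-3-8: ill-formed.
(b) sonority 3-7-2-7: ill-formed.
(c) sonority 8-6-3: well-formed.
(d) sonority 7-5-4-3: well-formed.
(e) sonority 7-5-4: well-formed.
(f) sonority 8-2-1: well-formed.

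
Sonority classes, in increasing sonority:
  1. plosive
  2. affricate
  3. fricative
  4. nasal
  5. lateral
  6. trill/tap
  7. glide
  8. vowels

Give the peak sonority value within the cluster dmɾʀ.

/d/ is a plosive (sonority 1).
/m/ is a nasal (sonority 4).
/ɾ/ is a trill/tap (sonority 6).
/ʀ/ is a trill/tap (sonority 6).
The maximum is 6.

6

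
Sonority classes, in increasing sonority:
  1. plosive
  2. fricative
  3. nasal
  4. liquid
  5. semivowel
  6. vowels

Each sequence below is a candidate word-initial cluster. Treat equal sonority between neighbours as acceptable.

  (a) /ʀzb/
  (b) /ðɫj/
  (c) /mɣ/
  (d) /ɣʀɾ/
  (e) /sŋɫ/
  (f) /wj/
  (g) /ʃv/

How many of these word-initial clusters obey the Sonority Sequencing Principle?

5

(a) 4-2-1 → violates
(b) 2-4-5 → obeys
(c) 3-2 → violates
(d) 2-4-4 → obeys
(e) 2-3-4 → obeys
(f) 5-5 → obeys
(g) 2-2 → obeys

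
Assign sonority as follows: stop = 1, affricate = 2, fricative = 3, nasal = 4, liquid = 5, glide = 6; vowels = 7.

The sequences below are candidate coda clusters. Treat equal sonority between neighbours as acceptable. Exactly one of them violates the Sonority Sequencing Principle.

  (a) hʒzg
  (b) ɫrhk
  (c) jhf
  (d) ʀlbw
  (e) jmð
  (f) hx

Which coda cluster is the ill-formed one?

d

(a) sonority 3-3-3-1: well-formed.
(b) sonority 5-5-3-1: well-formed.
(c) sonority 6-3-3: well-formed.
(d) sonority 5-5-1-6: ill-formed.
(e) sonority 6-4-3: well-formed.
(f) sonority 3-3: well-formed.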